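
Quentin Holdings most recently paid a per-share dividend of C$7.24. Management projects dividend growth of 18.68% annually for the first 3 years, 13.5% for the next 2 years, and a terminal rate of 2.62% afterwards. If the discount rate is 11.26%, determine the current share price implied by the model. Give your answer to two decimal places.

C$151.47

Three-stage DDM. Project D₁…D_5; terminal Gordon value at t=5 with g = 0.0262; discount at r = 0.1126.
D_1 = 8.5924
D_2 = 10.1975
D_3 = 12.1024
D_4 = 13.7362
D_5 = 15.5906
TV_5 = 15.9991/(0.1126−0.0262) = 185.1745
P₀ = Σ Dₜ/(1+r)ᵗ + TV_5/(1+r)^5 = 151.4709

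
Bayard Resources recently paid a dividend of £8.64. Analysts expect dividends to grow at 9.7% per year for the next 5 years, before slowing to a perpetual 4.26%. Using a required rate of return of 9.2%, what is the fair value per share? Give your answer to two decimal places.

£230.36

Two-stage DDM. Project D₁…D_5 at 0.097, terminal growth 0.0426, discount at r = 0.092.
D_1 = 9.4781
D_2 = 10.3975
D_3 = 11.4060
D_4 = 12.5124
D_5 = 13.7261
Terminal value at t=5: TV = D_6/(r−g) = 14.3108/(0.092−0.0426) = 289.6928
P₀ = 9.4781/(1+0.092)^1 + 10.3975/(1+0.092)^2 + 11.4060/(1+0.092)^3 + 12.5124/(1+0.092)^4 + 13.7261/(1+0.092)^5 + 289.6928/(1+0.092)^5 = 230.3596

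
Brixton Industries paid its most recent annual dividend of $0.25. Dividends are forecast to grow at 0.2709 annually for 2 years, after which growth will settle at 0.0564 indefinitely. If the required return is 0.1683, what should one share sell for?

Two-stage DDM. Project D₁…D_2 at 0.2709, terminal growth 0.0564, discount at r = 0.1683.
D_1 = 0.3177
D_2 = 0.4038
Terminal value at t=2: TV = D_3/(r−g) = 0.4266/(0.1683−0.0564) = 3.8121
P₀ = 0.3177/(1+0.1683)^1 + 0.4038/(1+0.1683)^2 + 3.8121/(1+0.1683)^2 = 3.3607

$3.36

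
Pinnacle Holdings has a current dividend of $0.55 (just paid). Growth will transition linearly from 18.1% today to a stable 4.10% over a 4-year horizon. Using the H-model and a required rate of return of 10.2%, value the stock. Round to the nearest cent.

$11.91

H-model: P₀ = D₀[(1+g_L) + H(g_S−g_L)]/(r−g_L), with H = 4/2 = 2.
P₀ = 0.55 × [(1+0.041) + 2×(0.181−0.041)] / (0.102−0.041)
   = 0.55 × 1.3210 / 0.061 = 11.9107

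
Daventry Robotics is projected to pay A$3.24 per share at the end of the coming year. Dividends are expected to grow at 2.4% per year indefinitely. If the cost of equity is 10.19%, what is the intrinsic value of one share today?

Gordon growth model: P₀ = D₁/(r − g), with D₁ = 3.24 given directly.
P₀ = 3.2400 / (0.1019 − 0.024) = 3.2400 / 0.0779 = 41.5918

A$41.59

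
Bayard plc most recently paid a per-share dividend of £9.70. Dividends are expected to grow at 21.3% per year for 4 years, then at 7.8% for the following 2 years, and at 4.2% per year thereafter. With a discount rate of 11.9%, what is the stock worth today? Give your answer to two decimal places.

£241.20

Three-stage DDM. Project D₁…D_6; terminal Gordon value at t=6 with g = 0.042; discount at r = 0.119.
D_1 = 11.7661
D_2 = 14.2723
D_3 = 17.3123
D_4 = 20.9998
D_5 = 22.6378
D_6 = 24.4035
TV_6 = 25.4285/(0.119−0.042) = 330.2398
P₀ = Σ Dₜ/(1+r)ᵗ + TV_6/(1+r)^6 = 241.2038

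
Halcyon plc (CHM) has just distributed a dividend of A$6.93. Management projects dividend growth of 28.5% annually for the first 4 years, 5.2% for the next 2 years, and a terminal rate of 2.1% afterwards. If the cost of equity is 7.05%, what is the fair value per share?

Three-stage DDM. Project D₁…D_6; terminal Gordon value at t=6 with g = 0.021; discount at r = 0.0705.
D_1 = 8.9050
D_2 = 11.4430
D_3 = 14.7042
D_4 = 18.8949
D_5 = 19.8775
D_6 = 20.9111
TV_6 = 21.3503/(0.0705−0.021) = 431.3182
P₀ = Σ Dₜ/(1+r)ᵗ + TV_6/(1+r)^6 = 359.3135

A$359.31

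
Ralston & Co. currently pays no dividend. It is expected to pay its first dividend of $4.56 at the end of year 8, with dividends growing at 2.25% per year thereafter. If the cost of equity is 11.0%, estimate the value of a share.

Deferred-dividend DDM. At t=7 the remaining stream is a growing perpetuity with first payment D_8 = 4.56.
V_7 = D_8/(r−g) = 4.56/(0.11−0.0225) = 52.1143
P₀ = V_7/(1+r)^7 = 52.1143/(1+0.11)^7 = 25.1013

$25.10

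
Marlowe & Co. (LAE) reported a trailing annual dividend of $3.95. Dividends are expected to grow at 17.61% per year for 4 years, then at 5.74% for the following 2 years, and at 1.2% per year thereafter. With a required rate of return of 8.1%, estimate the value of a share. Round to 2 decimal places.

$107.97

Three-stage DDM. Project D₁…D_6; terminal Gordon value at t=6 with g = 0.012; discount at r = 0.081.
D_1 = 4.6456
D_2 = 5.4637
D_3 = 6.4258
D_4 = 7.5574
D_5 = 7.9912
D_6 = 8.4499
TV_6 = 8.5513/(0.081−0.012) = 123.9322
P₀ = Σ Dₜ/(1+r)ᵗ + TV_6/(1+r)^6 = 107.9692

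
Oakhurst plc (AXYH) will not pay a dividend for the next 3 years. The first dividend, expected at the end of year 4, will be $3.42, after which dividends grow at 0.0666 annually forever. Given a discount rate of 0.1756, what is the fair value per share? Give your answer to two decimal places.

Deferred-dividend DDM. At t=3 the remaining stream is a growing perpetuity with first payment D_4 = 3.42.
V_3 = D_4/(r−g) = 3.42/(0.1756−0.0666) = 31.3761
P₀ = V_3/(1+r)^3 = 31.3761/(1+0.1756)^3 = 19.3117

$19.31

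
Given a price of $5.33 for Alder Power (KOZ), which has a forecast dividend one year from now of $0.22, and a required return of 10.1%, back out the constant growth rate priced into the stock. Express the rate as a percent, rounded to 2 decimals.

5.97%

From P₀ = D₁/(r − g), the implied growth is g = r − D₁/P₀.
g = 0.101 − 0.22/5.33 = 0.101 − 0.04128 = 0.05972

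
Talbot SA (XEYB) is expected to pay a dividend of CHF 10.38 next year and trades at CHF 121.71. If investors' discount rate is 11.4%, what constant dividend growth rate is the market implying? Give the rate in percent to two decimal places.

2.87%

From P₀ = D₁/(r − g), the implied growth is g = r − D₁/P₀.
g = 0.114 − 10.38/121.71 = 0.114 − 0.08528 = 0.02872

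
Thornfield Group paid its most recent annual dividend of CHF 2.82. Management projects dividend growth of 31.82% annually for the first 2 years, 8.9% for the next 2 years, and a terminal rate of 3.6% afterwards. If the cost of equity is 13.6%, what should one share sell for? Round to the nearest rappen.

CHF 50.35

Three-stage DDM. Project D₁…D_4; terminal Gordon value at t=4 with g = 0.036; discount at r = 0.136.
D_1 = 3.7173
D_2 = 4.9002
D_3 = 5.3363
D_4 = 5.8112
TV_4 = 6.0204/(0.136−0.036) = 60.2043
P₀ = Σ Dₜ/(1+r)ᵗ + TV_4/(1+r)^4 = 50.3493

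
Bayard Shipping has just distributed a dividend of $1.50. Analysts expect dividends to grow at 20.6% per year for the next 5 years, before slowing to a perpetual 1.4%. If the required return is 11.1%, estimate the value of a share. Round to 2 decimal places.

Two-stage DDM. Project D₁…D_5 at 0.206, terminal growth 0.014, discount at r = 0.111.
D_1 = 1.8090
D_2 = 2.1817
D_3 = 2.6311
D_4 = 3.1731
D_5 = 3.8267
Terminal value at t=5: TV = D_6/(r−g) = 3.8803/(0.111−0.014) = 40.0031
P₀ = 1.8090/(1+0.111)^1 + 2.1817/(1+0.111)^2 + 2.6311/(1+0.111)^3 + 3.1731/(1+0.111)^4 + 3.8267/(1+0.111)^5 + 40.0031/(1+0.111)^5 = 33.2911

$33.29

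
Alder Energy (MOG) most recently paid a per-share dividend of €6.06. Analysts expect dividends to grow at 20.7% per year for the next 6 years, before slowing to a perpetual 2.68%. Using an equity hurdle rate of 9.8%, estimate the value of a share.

Two-stage DDM. Project D₁…D_6 at 0.207, terminal growth 0.0268, discount at r = 0.098.
D_1 = 7.3144
D_2 = 8.8285
D_3 = 10.6560
D_4 = 12.8618
D_5 = 15.5242
D_6 = 18.7377
Terminal value at t=6: TV = D_7/(r−g) = 19.2399/(0.098−0.0268) = 270.2229
P₀ = 7.3144/(1+0.098)^1 + 8.8285/(1+0.098)^2 + 10.6560/(1+0.098)^3 + 12.8618/(1+0.098)^4 + 15.5242/(1+0.098)^5 + 18.7377/(1+0.098)^6 + 270.2229/(1+0.098)^6 = 205.5122

€205.51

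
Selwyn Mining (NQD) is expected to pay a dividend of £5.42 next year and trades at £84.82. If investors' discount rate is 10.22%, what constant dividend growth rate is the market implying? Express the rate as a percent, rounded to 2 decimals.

From P₀ = D₁/(r − g), the implied growth is g = r − D₁/P₀.
g = 0.1022 − 5.42/84.82 = 0.1022 − 0.06390 = 0.03830

3.83%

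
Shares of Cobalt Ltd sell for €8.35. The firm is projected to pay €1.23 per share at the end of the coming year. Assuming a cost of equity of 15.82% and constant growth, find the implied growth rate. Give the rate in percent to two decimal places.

1.09%

From P₀ = D₁/(r − g), the implied growth is g = r − D₁/P₀.
g = 0.1582 − 1.23/8.35 = 0.1582 − 0.14731 = 0.01089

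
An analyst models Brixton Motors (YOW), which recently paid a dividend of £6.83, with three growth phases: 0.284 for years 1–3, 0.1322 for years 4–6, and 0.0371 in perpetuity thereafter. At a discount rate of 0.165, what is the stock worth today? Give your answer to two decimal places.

Three-stage DDM. Project D₁…D_6; terminal Gordon value at t=6 with g = 0.0371; discount at r = 0.165.
D_1 = 8.7697
D_2 = 11.2603
D_3 = 14.4583
D_4 = 16.3696
D_5 = 18.5337
D_6 = 20.9839
TV_6 = 21.7624/(0.165−0.0371) = 170.1513
P₀ = Σ Dₜ/(1+r)ᵗ + TV_6/(1+r)^6 = 118.9426

£118.94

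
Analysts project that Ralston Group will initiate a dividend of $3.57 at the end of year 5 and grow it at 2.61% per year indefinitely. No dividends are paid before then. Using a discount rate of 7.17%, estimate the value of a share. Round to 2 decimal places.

$59.35

Deferred-dividend DDM. At t=4 the remaining stream is a growing perpetuity with first payment D_5 = 3.57.
V_4 = D_5/(r−g) = 3.57/(0.0717−0.0261) = 78.2895
P₀ = V_4/(1+r)^4 = 78.2895/(1+0.0717)^4 = 59.3486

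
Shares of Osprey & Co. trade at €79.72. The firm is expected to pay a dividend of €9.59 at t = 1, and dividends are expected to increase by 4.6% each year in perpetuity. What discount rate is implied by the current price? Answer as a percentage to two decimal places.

16.63%

Rearranging the constant-growth DDM: r = D₁/P₀ + g.
r = 9.5900 / 79.72 + 0.046 = 0.12030 + 0.046 = 0.16630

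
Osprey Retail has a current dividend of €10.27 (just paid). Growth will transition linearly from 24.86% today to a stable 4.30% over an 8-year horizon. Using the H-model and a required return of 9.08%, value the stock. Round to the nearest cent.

H-model: P₀ = D₀[(1+g_L) + H(g_S−g_L)]/(r−g_L), with H = 8/2 = 4.
P₀ = 10.27 × [(1+0.043) + 4×(0.2486−0.043)] / (0.0908−0.043)
   = 10.27 × 1.8654 / 0.0478 = 400.7878

€400.79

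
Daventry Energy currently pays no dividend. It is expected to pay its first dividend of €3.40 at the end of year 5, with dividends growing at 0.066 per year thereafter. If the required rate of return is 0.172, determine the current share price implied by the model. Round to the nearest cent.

Deferred-dividend DDM. At t=4 the remaining stream is a growing perpetuity with first payment D_5 = 3.40.
V_4 = D_5/(r−g) = 3.40/(0.172−0.066) = 32.0755
P₀ = V_4/(1+r)^4 = 32.0755/(1+0.172)^4 = 17.0005

€17.00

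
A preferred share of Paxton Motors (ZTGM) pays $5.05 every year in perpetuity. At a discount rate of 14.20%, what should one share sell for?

Zero-growth DDM (perpetuity): P₀ = D/r = 5.05 / 0.142 = 35.5634

$35.56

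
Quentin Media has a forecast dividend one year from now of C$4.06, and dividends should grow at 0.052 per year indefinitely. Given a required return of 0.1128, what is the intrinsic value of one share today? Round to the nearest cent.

C$66.78

Gordon growth model: P₀ = D₁/(r − g), with D₁ = 4.06 given directly.
P₀ = 4.0600 / (0.1128 − 0.052) = 4.0600 / 0.0608 = 66.7763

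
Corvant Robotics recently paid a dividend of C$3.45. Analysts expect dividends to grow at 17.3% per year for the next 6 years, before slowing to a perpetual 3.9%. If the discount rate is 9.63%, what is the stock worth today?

Two-stage DDM. Project D₁…D_6 at 0.173, terminal growth 0.039, discount at r = 0.0963.
D_1 = 4.0469
D_2 = 4.7470
D_3 = 5.5682
D_4 = 6.5315
D_5 = 7.6614
D_6 = 8.9868
Terminal value at t=6: TV = D_7/(r−g) = 9.3373/(0.0963−0.039) = 162.9552
P₀ = 4.0469/(1+0.0963)^1 + 4.7470/(1+0.0963)^2 + 5.5682/(1+0.0963)^3 + 6.5315/(1+0.0963)^4 + 7.6614/(1+0.0963)^5 + 8.9868/(1+0.0963)^6 + 162.9552/(1+0.0963)^6 = 120.2654

C$120.27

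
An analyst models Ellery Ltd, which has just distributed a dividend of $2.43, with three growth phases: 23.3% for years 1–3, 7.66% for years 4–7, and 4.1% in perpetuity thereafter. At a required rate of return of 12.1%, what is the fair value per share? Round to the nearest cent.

Three-stage DDM. Project D₁…D_7; terminal Gordon value at t=7 with g = 0.041; discount at r = 0.121.
D_1 = 2.9962
D_2 = 3.6943
D_3 = 4.5551
D_4 = 4.9040
D_5 = 5.2796
D_6 = 5.6841
D_7 = 6.1195
TV_7 = 6.3704/(0.121−0.041) = 79.6295
P₀ = Σ Dₜ/(1+r)ᵗ + TV_7/(1+r)^7 = 56.3453

$56.35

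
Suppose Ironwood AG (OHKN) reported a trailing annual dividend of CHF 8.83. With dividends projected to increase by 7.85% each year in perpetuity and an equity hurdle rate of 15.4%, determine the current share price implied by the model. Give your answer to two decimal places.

CHF 126.13

Gordon growth model: P₀ = D₁/(r − g). D₁ = 8.83 × (1 + 0.0785) = 9.5232.
P₀ = 9.5232 / (0.154 − 0.0785) = 9.5232 / 0.0755 = 126.1345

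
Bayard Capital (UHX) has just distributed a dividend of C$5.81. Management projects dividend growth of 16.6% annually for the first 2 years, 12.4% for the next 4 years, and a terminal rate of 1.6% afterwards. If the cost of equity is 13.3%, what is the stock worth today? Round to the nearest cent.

Three-stage DDM. Project D₁…D_6; terminal Gordon value at t=6 with g = 0.016; discount at r = 0.133.
D_1 = 6.7745
D_2 = 7.8990
D_3 = 8.8785
D_4 = 9.9794
D_5 = 11.2169
D_6 = 12.6078
TV_6 = 12.8095/(0.133−0.016) = 109.4829
P₀ = Σ Dₜ/(1+r)ᵗ + TV_6/(1+r)^6 = 88.0179

C$88.02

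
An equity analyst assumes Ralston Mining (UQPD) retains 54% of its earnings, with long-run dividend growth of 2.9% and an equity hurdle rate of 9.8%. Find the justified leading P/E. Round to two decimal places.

6.67

Payout ratio b = 1 − 0.54 = 0.46.
Justified leading P/E = b/(r−g) = 0.46/(0.098−0.029) = 6.6667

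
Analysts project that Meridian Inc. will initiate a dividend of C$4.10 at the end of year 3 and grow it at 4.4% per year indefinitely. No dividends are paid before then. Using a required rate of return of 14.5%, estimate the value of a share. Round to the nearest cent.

C$30.96

Deferred-dividend DDM. At t=2 the remaining stream is a growing perpetuity with first payment D_3 = 4.10.
V_2 = D_3/(r−g) = 4.10/(0.145−0.044) = 40.5941
P₀ = V_2/(1+r)^2 = 40.5941/(1+0.145)^2 = 30.9636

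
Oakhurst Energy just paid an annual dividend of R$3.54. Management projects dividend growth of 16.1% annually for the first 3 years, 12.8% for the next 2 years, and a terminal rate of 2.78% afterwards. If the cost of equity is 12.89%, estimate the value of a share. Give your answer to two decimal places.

Three-stage DDM. Project D₁…D_5; terminal Gordon value at t=5 with g = 0.0278; discount at r = 0.1289.
D_1 = 4.1099
D_2 = 4.7716
D_3 = 5.5399
D_4 = 6.2490
D_5 = 7.0488
TV_5 = 7.2448/(0.1289−0.0278) = 71.6598
P₀ = Σ Dₜ/(1+r)ᵗ + TV_5/(1+r)^5 = 58.0115

R$58.01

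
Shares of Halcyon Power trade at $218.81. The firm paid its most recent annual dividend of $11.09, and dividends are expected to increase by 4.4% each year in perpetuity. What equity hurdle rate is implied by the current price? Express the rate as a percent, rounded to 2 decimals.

9.69%

Rearranging the constant-growth DDM: r = D₁/P₀ + g.
D₁ = 11.09 × (1 + 0.044) = 11.5780.
r = 11.5780 / 218.81 + 0.044 = 0.05291 + 0.044 = 0.09691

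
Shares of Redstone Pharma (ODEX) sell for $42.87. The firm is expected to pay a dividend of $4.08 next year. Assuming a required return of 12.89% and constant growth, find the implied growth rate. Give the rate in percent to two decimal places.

From P₀ = D₁/(r − g), the implied growth is g = r − D₁/P₀.
g = 0.1289 − 4.08/42.87 = 0.1289 − 0.09517 = 0.03373

3.37%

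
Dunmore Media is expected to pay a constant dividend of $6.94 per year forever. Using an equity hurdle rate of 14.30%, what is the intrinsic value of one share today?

$48.53

Zero-growth DDM (perpetuity): P₀ = D/r = 6.94 / 0.143 = 48.5315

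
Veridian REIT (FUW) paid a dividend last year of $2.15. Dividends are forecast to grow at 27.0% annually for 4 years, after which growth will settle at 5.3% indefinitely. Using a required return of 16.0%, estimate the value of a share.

Two-stage DDM. Project D₁…D_4 at 0.27, terminal growth 0.053, discount at r = 0.16.
D_1 = 2.7305
D_2 = 3.4677
D_3 = 4.4040
D_4 = 5.5931
Terminal value at t=4: TV = D_5/(r−g) = 5.8895/(0.16−0.053) = 55.0425
P₀ = 2.7305/(1+0.16)^1 + 3.4677/(1+0.16)^2 + 4.4040/(1+0.16)^3 + 5.5931/(1+0.16)^4 + 55.0425/(1+0.16)^4 = 41.2409

$41.24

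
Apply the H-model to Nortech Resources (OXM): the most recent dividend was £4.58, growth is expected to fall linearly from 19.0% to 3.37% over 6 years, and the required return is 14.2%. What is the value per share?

£63.54

H-model: P₀ = D₀[(1+g_L) + H(g_S−g_L)]/(r−g_L), with H = 6/2 = 3.
P₀ = 4.58 × [(1+0.0337) + 3×(0.19−0.0337)] / (0.142−0.0337)
   = 4.58 × 1.5026 / 0.1083 = 63.5449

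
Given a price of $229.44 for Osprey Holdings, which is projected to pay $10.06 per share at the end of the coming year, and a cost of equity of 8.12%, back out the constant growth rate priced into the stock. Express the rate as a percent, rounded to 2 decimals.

From P₀ = D₁/(r − g), the implied growth is g = r − D₁/P₀.
g = 0.0812 − 10.06/229.44 = 0.0812 − 0.04385 = 0.03735

3.74%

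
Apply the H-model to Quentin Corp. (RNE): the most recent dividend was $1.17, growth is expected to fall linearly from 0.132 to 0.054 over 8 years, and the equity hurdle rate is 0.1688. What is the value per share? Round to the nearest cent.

H-model: P₀ = D₀[(1+g_L) + H(g_S−g_L)]/(r−g_L), with H = 8/2 = 4.
P₀ = 1.17 × [(1+0.054) + 4×(0.132−0.054)] / (0.1688−0.054)
   = 1.17 × 1.3660 / 0.1148 = 13.9218

$13.92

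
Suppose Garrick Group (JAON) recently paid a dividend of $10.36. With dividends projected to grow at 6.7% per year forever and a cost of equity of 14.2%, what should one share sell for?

Gordon growth model: P₀ = D₁/(r − g). D₁ = 10.36 × (1 + 0.067) = 11.0541.
P₀ = 11.0541 / (0.142 − 0.067) = 11.0541 / 0.075 = 147.3883

$147.39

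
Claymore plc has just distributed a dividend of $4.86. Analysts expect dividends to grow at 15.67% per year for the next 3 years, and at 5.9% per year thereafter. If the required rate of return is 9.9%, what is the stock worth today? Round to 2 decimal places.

Two-stage DDM. Project D₁…D_3 at 0.1567, terminal growth 0.059, discount at r = 0.099.
D_1 = 5.6216
D_2 = 6.5025
D_3 = 7.5214
Terminal value at t=3: TV = D_4/(r−g) = 7.9652/(0.099−0.059) = 199.1290
P₀ = 5.6216/(1+0.099)^1 + 6.5025/(1+0.099)^2 + 7.5214/(1+0.099)^3 + 199.1290/(1+0.099)^3 = 166.1826

$166.18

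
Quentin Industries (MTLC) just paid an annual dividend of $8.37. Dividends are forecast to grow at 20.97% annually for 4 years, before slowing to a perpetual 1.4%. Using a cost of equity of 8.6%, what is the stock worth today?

Two-stage DDM. Project D₁…D_4 at 0.2097, terminal growth 0.014, discount at r = 0.086.
D_1 = 10.1252
D_2 = 12.2484
D_3 = 14.8169
D_4 = 17.9241
Terminal value at t=4: TV = D_5/(r−g) = 18.1750/(0.086−0.014) = 252.4304
P₀ = 10.1252/(1+0.086)^1 + 12.2484/(1+0.086)^2 + 14.8169/(1+0.086)^3 + 17.9241/(1+0.086)^4 + 252.4304/(1+0.086)^4 = 225.6403

$225.64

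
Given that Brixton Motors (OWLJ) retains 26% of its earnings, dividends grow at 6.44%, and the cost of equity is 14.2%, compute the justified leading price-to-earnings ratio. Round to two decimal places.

9.54

Payout ratio b = 1 − 0.26 = 0.74.
Justified leading P/E = b/(r−g) = 0.74/(0.142−0.0644) = 9.5361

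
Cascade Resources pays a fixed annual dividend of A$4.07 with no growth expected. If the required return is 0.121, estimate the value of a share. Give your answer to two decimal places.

A$33.64

Zero-growth DDM (perpetuity): P₀ = D/r = 4.07 / 0.121 = 33.6364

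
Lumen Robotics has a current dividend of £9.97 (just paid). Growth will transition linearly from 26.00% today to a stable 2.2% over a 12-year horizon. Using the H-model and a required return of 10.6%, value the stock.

£290.79

H-model: P₀ = D₀[(1+g_L) + H(g_S−g_L)]/(r−g_L), with H = 12/2 = 6.
P₀ = 9.97 × [(1+0.022) + 6×(0.26−0.022)] / (0.106−0.022)
   = 9.97 × 2.4500 / 0.084 = 290.7917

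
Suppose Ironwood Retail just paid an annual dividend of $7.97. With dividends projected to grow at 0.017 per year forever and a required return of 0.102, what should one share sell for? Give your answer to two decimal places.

Gordon growth model: P₀ = D₁/(r − g). D₁ = 7.97 × (1 + 0.017) = 8.1055.
P₀ = 8.1055 / (0.102 − 0.017) = 8.1055 / 0.085 = 95.3587

$95.36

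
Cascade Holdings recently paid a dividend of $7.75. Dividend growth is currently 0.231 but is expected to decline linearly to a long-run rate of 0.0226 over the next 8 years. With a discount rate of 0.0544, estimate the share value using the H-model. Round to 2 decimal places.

H-model: P₀ = D₀[(1+g_L) + H(g_S−g_L)]/(r−g_L), with H = 8/2 = 4.
P₀ = 7.75 × [(1+0.0226) + 4×(0.231−0.0226)] / (0.0544−0.0226)
   = 7.75 × 1.8562 / 0.0318 = 452.3758

$452.38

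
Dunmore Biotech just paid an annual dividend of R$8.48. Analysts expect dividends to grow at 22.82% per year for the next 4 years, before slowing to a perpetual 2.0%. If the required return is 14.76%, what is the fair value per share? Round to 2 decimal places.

Two-stage DDM. Project D₁…D_4 at 0.2282, terminal growth 0.02, discount at r = 0.1476.
D_1 = 10.4151
D_2 = 12.7919
D_3 = 15.7110
D_4 = 19.2962
Terminal value at t=4: TV = D_5/(r−g) = 19.6821/(0.1476−0.02) = 154.2488
P₀ = 10.4151/(1+0.1476)^1 + 12.7919/(1+0.1476)^2 + 15.7110/(1+0.1476)^3 + 19.2962/(1+0.1476)^4 + 154.2488/(1+0.1476)^4 = 129.2413

R$129.24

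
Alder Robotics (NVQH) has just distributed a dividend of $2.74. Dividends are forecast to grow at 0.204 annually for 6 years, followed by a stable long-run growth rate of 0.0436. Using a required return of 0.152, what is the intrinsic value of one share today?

Two-stage DDM. Project D₁…D_6 at 0.204, terminal growth 0.0436, discount at r = 0.152.
D_1 = 3.2990
D_2 = 3.9719
D_3 = 4.7822
D_4 = 5.7578
D_5 = 6.9324
D_6 = 8.3466
Terminal value at t=6: TV = D_7/(r−g) = 8.7105/(0.152−0.0436) = 80.3553
P₀ = 3.2990/(1+0.152)^1 + 3.9719/(1+0.152)^2 + 4.7822/(1+0.152)^3 + 5.7578/(1+0.152)^4 + 6.9324/(1+0.152)^5 + 8.3466/(1+0.152)^6 + 80.3553/(1+0.152)^6 = 53.6212

$53.62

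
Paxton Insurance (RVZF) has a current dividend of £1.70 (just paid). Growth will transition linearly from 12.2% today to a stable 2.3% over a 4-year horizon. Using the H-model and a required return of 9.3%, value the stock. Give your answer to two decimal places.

£29.65

H-model: P₀ = D₀[(1+g_L) + H(g_S−g_L)]/(r−g_L), with H = 4/2 = 2.
P₀ = 1.70 × [(1+0.023) + 2×(0.122−0.023)] / (0.093−0.023)
   = 1.70 × 1.2210 / 0.07 = 29.6529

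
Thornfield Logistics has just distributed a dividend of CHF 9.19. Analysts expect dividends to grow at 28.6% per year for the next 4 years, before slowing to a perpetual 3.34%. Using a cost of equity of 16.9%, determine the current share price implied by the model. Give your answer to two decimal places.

CHF 149.50

Two-stage DDM. Project D₁…D_4 at 0.286, terminal growth 0.0334, discount at r = 0.169.
D_1 = 11.8183
D_2 = 15.1984
D_3 = 19.5451
D_4 = 25.1350
Terminal value at t=4: TV = D_5/(r−g) = 25.9745/(0.169−0.0334) = 191.5526
P₀ = 11.8183/(1+0.169)^1 + 15.1984/(1+0.169)^2 + 19.5451/(1+0.169)^3 + 25.1350/(1+0.169)^4 + 191.5526/(1+0.169)^4 = 149.4977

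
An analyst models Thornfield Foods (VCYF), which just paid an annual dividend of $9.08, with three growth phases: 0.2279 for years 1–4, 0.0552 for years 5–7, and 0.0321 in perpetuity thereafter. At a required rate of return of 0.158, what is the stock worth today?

$142.02

Three-stage DDM. Project D₁…D_7; terminal Gordon value at t=7 with g = 0.0321; discount at r = 0.158.
D_1 = 11.1493
D_2 = 13.6903
D_3 = 16.8103
D_4 = 20.6413
D_5 = 21.7807
D_6 = 22.9830
D_7 = 24.2517
TV_7 = 25.0302/(0.158−0.0321) = 198.8100
P₀ = Σ Dₜ/(1+r)ᵗ + TV_7/(1+r)^7 = 142.0182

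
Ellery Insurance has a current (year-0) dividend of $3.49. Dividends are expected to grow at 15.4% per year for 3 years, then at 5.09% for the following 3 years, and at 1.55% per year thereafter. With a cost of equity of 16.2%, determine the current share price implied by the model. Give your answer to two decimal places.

$36.27

Three-stage DDM. Project D₁…D_6; terminal Gordon value at t=6 with g = 0.0155; discount at r = 0.162.
D_1 = 4.0275
D_2 = 4.6477
D_3 = 5.3634
D_4 = 5.6364
D_5 = 5.9233
D_6 = 6.2248
TV_6 = 6.3213/(0.162−0.0155) = 43.1489
P₀ = Σ Dₜ/(1+r)ᵗ + TV_6/(1+r)^6 = 36.2707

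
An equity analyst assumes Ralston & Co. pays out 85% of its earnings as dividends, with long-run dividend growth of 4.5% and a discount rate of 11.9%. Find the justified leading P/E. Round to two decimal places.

11.49

Justified leading P/E = b/(r−g) = 0.85/(0.119−0.045) = 11.4865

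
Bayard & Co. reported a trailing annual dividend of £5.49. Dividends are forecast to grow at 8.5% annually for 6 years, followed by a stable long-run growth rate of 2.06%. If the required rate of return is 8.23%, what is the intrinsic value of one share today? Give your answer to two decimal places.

Two-stage DDM. Project D₁…D_6 at 0.085, terminal growth 0.0206, discount at r = 0.0823.
D_1 = 5.9566
D_2 = 6.4630
D_3 = 7.0123
D_4 = 7.6084
D_5 = 8.2551
D_6 = 8.9568
Terminal value at t=6: TV = D_7/(r−g) = 9.1413/(0.0823−0.0206) = 148.1567
P₀ = 5.9566/(1+0.0823)^1 + 6.4630/(1+0.0823)^2 + 7.0123/(1+0.0823)^3 + 7.6084/(1+0.0823)^4 + 8.2551/(1+0.0823)^5 + 8.9568/(1+0.0823)^6 + 148.1567/(1+0.0823)^6 = 125.4085

£125.41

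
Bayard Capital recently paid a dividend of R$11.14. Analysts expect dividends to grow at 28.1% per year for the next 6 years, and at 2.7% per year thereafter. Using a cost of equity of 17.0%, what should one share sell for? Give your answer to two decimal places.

R$230.71

Two-stage DDM. Project D₁…D_6 at 0.281, terminal growth 0.027, discount at r = 0.17.
D_1 = 14.2703
D_2 = 18.2803
D_3 = 23.4171
D_4 = 29.9973
D_5 = 38.4265
D_6 = 49.2243
Terminal value at t=6: TV = D_7/(r−g) = 50.5534/(0.17−0.027) = 353.5203
P₀ = 14.2703/(1+0.17)^1 + 18.2803/(1+0.17)^2 + 23.4171/(1+0.17)^3 + 29.9973/(1+0.17)^4 + 38.4265/(1+0.17)^5 + 49.2243/(1+0.17)^6 + 353.5203/(1+0.17)^6 = 230.7120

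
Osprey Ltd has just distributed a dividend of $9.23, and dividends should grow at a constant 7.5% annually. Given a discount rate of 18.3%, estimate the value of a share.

$91.87

Gordon growth model: P₀ = D₁/(r − g). D₁ = 9.23 × (1 + 0.075) = 9.9223.
P₀ = 9.9223 / (0.183 − 0.075) = 9.9223 / 0.108 = 91.8727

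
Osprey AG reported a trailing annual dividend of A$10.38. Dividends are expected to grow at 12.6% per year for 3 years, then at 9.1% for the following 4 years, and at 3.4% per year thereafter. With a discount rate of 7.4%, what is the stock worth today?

A$413.29

Three-stage DDM. Project D₁…D_7; terminal Gordon value at t=7 with g = 0.034; discount at r = 0.074.
D_1 = 11.6879
D_2 = 13.1606
D_3 = 14.8188
D_4 = 16.1673
D_5 = 17.6385
D_6 = 19.2436
D_7 = 20.9948
TV_7 = 21.7086/(0.074−0.034) = 542.7153
P₀ = Σ Dₜ/(1+r)ᵗ + TV_7/(1+r)^7 = 413.2875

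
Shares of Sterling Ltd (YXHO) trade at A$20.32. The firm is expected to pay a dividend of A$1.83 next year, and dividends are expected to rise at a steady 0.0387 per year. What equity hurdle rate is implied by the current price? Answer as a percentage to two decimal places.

12.88%

Rearranging the constant-growth DDM: r = D₁/P₀ + g.
r = 1.8300 / 20.32 + 0.0387 = 0.09006 + 0.0387 = 0.12876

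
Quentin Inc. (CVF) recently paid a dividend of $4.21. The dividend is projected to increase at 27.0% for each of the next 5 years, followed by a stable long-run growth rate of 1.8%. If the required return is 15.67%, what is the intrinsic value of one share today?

Two-stage DDM. Project D₁…D_5 at 0.27, terminal growth 0.018, discount at r = 0.1567.
D_1 = 5.3467
D_2 = 6.7903
D_3 = 8.6237
D_4 = 10.9521
D_5 = 13.9092
Terminal value at t=5: TV = D_6/(r−g) = 14.1595/(0.1567−0.018) = 102.0874
P₀ = 5.3467/(1+0.1567)^1 + 6.7903/(1+0.1567)^2 + 8.6237/(1+0.1567)^3 + 10.9521/(1+0.1567)^4 + 13.9092/(1+0.1567)^5 + 102.0874/(1+0.1567)^5 = 77.4076

$77.41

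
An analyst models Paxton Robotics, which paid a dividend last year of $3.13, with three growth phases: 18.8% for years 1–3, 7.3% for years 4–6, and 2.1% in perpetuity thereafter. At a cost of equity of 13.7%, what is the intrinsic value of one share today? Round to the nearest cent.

Three-stage DDM. Project D₁…D_6; terminal Gordon value at t=6 with g = 0.021; discount at r = 0.137.
D_1 = 3.7184
D_2 = 4.4175
D_3 = 5.2480
D_4 = 5.6311
D_5 = 6.0422
D_6 = 6.4833
TV_6 = 6.6194/(0.137−0.021) = 57.0638
P₀ = Σ Dₜ/(1+r)ᵗ + TV_6/(1+r)^6 = 46.2195

$46.22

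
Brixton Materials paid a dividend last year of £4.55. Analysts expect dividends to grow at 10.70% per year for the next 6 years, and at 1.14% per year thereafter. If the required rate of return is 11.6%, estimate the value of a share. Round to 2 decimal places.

Two-stage DDM. Project D₁…D_6 at 0.107, terminal growth 0.0114, discount at r = 0.116.
D_1 = 5.0368
D_2 = 5.5758
D_3 = 6.1724
D_4 = 6.8328
D_5 = 7.5640
D_6 = 8.3733
Terminal value at t=6: TV = D_7/(r−g) = 8.4688/(0.116−0.0114) = 80.9633
P₀ = 5.0368/(1+0.116)^1 + 5.5758/(1+0.116)^2 + 6.1724/(1+0.116)^3 + 6.8328/(1+0.116)^4 + 7.5640/(1+0.116)^5 + 8.3733/(1+0.116)^6 + 80.9633/(1+0.116)^6 = 68.4483

£68.45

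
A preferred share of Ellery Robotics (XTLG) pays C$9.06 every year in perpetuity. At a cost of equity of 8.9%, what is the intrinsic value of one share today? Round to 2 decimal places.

C$101.80

Zero-growth DDM (perpetuity): P₀ = D/r = 9.06 / 0.089 = 101.7978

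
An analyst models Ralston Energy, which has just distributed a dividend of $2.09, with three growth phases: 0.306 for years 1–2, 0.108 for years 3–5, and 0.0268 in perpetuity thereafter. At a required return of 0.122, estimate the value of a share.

Three-stage DDM. Project D₁…D_5; terminal Gordon value at t=5 with g = 0.0268; discount at r = 0.122.
D_1 = 2.7295
D_2 = 3.5648
D_3 = 3.9498
D_4 = 4.3764
D_5 = 4.8490
TV_5 = 4.9790/(0.122−0.0268) = 52.2999
P₀ = Σ Dₜ/(1+r)ᵗ + TV_5/(1+r)^5 = 42.9621

$42.96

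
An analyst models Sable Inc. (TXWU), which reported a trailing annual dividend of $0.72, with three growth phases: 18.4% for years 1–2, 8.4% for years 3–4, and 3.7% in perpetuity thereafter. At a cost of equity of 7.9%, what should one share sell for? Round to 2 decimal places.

Three-stage DDM. Project D₁…D_4; terminal Gordon value at t=4 with g = 0.037; discount at r = 0.079.
D_1 = 0.8525
D_2 = 1.0093
D_3 = 1.0941
D_4 = 1.1860
TV_4 = 1.2299/(0.079−0.037) = 29.2836
P₀ = Σ Dₜ/(1+r)ᵗ + TV_4/(1+r)^4 = 25.0072

$25.01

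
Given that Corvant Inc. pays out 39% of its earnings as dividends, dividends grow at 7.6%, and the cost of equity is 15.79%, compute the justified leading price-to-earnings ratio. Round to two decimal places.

Justified leading P/E = b/(r−g) = 0.39/(0.1579−0.076) = 4.7619

4.76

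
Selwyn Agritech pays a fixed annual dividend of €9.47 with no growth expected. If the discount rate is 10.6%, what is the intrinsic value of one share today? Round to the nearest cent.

€89.34

Zero-growth DDM (perpetuity): P₀ = D/r = 9.47 / 0.106 = 89.3396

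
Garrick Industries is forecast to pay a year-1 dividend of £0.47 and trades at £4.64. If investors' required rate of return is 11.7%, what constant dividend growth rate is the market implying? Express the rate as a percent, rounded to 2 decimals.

From P₀ = D₁/(r − g), the implied growth is g = r − D₁/P₀.
g = 0.117 − 0.47/4.64 = 0.117 − 0.10129 = 0.01571

1.57%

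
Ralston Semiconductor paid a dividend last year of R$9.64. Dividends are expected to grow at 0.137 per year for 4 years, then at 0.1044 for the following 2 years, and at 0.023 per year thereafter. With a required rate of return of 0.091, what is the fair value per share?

Three-stage DDM. Project D₁…D_6; terminal Gordon value at t=6 with g = 0.023; discount at r = 0.091.
D_1 = 10.9607
D_2 = 12.4623
D_3 = 14.1696
D_4 = 16.1109
D_5 = 17.7928
D_6 = 19.6504
TV_6 = 20.1024/(0.091−0.023) = 295.6231
P₀ = Σ Dₜ/(1+r)ᵗ + TV_6/(1+r)^6 = 241.2666

R$241.27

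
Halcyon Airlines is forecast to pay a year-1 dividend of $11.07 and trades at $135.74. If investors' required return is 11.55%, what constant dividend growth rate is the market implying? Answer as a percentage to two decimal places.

3.39%

From P₀ = D₁/(r − g), the implied growth is g = r − D₁/P₀.
g = 0.1155 − 11.07/135.74 = 0.1155 − 0.08155 = 0.03395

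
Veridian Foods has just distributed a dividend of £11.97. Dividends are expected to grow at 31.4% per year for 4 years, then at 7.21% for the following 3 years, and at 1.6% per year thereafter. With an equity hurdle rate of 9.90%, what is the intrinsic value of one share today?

£424.17

Three-stage DDM. Project D₁…D_7; terminal Gordon value at t=7 with g = 0.016; discount at r = 0.099.
D_1 = 15.7286
D_2 = 20.6674
D_3 = 27.1569
D_4 = 35.6842
D_5 = 38.2570
D_6 = 41.0153
D_7 = 43.9725
TV_7 = 44.6761/(0.099−0.016) = 538.2662
P₀ = Σ Dₜ/(1+r)ᵗ + TV_7/(1+r)^7 = 424.1744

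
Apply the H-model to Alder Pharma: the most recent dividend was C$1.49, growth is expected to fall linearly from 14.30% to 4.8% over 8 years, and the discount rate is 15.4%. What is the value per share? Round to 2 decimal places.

H-model: P₀ = D₀[(1+g_L) + H(g_S−g_L)]/(r−g_L), with H = 8/2 = 4.
P₀ = 1.49 × [(1+0.048) + 4×(0.143−0.048)] / (0.154−0.048)
   = 1.49 × 1.4280 / 0.106 = 20.0728

C$20.07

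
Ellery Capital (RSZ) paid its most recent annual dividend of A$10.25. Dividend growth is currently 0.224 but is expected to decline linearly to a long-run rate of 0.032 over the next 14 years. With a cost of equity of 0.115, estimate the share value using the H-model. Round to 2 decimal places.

H-model: P₀ = D₀[(1+g_L) + H(g_S−g_L)]/(r−g_L), with H = 14/2 = 7.
P₀ = 10.25 × [(1+0.032) + 7×(0.224−0.032)] / (0.115−0.032)
   = 10.25 × 2.3760 / 0.083 = 293.4217

A$293.42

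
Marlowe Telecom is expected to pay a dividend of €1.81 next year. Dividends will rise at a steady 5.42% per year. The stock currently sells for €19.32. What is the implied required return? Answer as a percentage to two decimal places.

Rearranging the constant-growth DDM: r = D₁/P₀ + g.
r = 1.8100 / 19.32 + 0.0542 = 0.09369 + 0.0542 = 0.14789

14.79%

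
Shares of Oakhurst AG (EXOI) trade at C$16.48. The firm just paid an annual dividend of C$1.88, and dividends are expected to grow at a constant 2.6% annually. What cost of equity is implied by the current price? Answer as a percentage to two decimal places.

Rearranging the constant-growth DDM: r = D₁/P₀ + g.
D₁ = 1.88 × (1 + 0.026) = 1.9289.
r = 1.9289 / 16.48 + 0.026 = 0.11704 + 0.026 = 0.14304

14.30%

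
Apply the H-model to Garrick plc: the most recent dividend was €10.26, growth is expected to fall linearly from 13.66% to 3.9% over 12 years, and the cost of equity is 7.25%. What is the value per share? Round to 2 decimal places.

€497.56

H-model: P₀ = D₀[(1+g_L) + H(g_S−g_L)]/(r−g_L), with H = 12/2 = 6.
P₀ = 10.26 × [(1+0.039) + 6×(0.1366−0.039)] / (0.0725−0.039)
   = 10.26 × 1.6246 / 0.0335 = 497.5641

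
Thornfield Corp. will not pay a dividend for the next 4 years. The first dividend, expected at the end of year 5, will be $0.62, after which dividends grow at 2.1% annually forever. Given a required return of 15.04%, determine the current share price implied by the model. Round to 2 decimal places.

$2.74

Deferred-dividend DDM. At t=4 the remaining stream is a growing perpetuity with first payment D_5 = 0.62.
V_4 = D_5/(r−g) = 0.62/(0.1504−0.021) = 4.7913
P₀ = V_4/(1+r)^4 = 4.7913/(1+0.1504)^4 = 2.7357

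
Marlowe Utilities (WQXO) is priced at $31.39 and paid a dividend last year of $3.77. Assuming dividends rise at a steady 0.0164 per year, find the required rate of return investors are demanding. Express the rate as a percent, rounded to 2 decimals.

Rearranging the constant-growth DDM: r = D₁/P₀ + g.
D₁ = 3.77 × (1 + 0.0164) = 3.8318.
r = 3.8318 / 31.39 + 0.0164 = 0.12207 + 0.0164 = 0.13847

13.85%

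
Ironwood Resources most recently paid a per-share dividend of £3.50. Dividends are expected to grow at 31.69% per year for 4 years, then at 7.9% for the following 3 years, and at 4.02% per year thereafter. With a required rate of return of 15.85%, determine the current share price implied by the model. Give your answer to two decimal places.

Three-stage DDM. Project D₁…D_7; terminal Gordon value at t=7 with g = 0.0402; discount at r = 0.1585.
D_1 = 4.6091
D_2 = 6.0698
D_3 = 7.9933
D_4 = 10.5264
D_5 = 11.3580
D_6 = 12.2552
D_7 = 13.2234
TV_7 = 13.7550/(0.1585−0.0402) = 116.2721
P₀ = Σ Dₜ/(1+r)ᵗ + TV_7/(1+r)^7 = 76.2341

£76.23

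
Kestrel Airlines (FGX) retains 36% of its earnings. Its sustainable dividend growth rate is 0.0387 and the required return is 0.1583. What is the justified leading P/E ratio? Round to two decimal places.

Payout ratio b = 1 − 0.36 = 0.64.
Justified leading P/E = b/(r−g) = 0.64/(0.1583−0.0387) = 5.3512

5.35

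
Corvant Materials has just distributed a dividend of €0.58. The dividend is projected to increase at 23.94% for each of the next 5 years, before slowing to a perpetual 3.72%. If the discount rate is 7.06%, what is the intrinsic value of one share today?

€42.05

Two-stage DDM. Project D₁…D_5 at 0.2394, terminal growth 0.0372, discount at r = 0.0706.
D_1 = 0.7189
D_2 = 0.8909
D_3 = 1.1042
D_4 = 1.3686
D_5 = 1.6962
Terminal value at t=5: TV = D_6/(r−g) = 1.7593/(0.0706−0.0372) = 52.6746
P₀ = 0.7189/(1+0.0706)^1 + 0.8909/(1+0.0706)^2 + 1.1042/(1+0.0706)^3 + 1.3686/(1+0.0706)^4 + 1.6962/(1+0.0706)^5 + 52.6746/(1+0.0706)^5 = 42.0476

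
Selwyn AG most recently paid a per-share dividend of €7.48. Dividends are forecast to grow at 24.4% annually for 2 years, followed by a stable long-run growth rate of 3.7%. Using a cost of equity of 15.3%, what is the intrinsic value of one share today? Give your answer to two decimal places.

Two-stage DDM. Project D₁…D_2 at 0.244, terminal growth 0.037, discount at r = 0.153.
D_1 = 9.3051
D_2 = 11.5756
Terminal value at t=2: TV = D_3/(r−g) = 12.0039/(0.153−0.037) = 103.4816
P₀ = 9.3051/(1+0.153)^1 + 11.5756/(1+0.153)^2 + 103.4816/(1+0.153)^2 = 94.6180

€94.62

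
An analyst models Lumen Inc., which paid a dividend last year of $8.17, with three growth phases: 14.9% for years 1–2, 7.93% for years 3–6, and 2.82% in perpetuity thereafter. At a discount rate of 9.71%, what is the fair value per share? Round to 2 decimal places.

Three-stage DDM. Project D₁…D_6; terminal Gordon value at t=6 with g = 0.0282; discount at r = 0.0971.
D_1 = 9.3873
D_2 = 10.7860
D_3 = 11.6414
D_4 = 12.5645
D_5 = 13.5609
D_6 = 14.6363
TV_6 = 15.0490/(0.0971−0.0282) = 218.4184
P₀ = Σ Dₜ/(1+r)ᵗ + TV_6/(1+r)^6 = 177.1922

$177.19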